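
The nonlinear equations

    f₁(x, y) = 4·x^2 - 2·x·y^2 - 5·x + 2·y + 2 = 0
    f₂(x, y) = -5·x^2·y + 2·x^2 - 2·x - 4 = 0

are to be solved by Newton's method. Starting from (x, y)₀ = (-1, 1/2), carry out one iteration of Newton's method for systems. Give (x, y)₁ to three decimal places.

At (-1, 1/2): F = (12.500, -2.500).
Jacobian J = [[8·x - 2·y^2 - 5, -4·x·y + 2], [-10·x·y + 4·x - 2, -5·x^2]].
At the point, J = [[-13.500, 4.000], [-1.000, -5.000]] (det J = 71.500).
Solving J·Δ = −F gives Δ = (0.734, -0.647).
Then the next iterate is (x, y)₁ = (-0.266, -0.147).

(-0.266, -0.147)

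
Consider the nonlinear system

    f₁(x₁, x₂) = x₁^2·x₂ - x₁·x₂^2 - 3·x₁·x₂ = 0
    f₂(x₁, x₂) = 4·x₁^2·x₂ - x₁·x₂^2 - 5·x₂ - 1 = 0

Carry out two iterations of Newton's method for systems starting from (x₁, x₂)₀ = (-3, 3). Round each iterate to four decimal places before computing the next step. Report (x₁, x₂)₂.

(-2.7025, 0.1458)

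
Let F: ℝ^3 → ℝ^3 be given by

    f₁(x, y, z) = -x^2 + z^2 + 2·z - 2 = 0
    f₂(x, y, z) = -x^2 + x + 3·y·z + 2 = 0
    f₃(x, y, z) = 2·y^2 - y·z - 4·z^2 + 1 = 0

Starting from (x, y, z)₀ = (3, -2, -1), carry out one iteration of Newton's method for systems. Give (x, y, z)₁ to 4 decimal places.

(1.0000, -0.0833, 0.0417)

At (3, -2, -1): F = (-12.0000, 2.0000, 3.0000).
Jacobian J = [[-2·x, 0, 2·z + 2], [-2·x + 1, 3·z, 3·y], [0, 4·y - z, -y - 8·z]].
At the point, J = [[-6.0000, 0.0000, 0.0000], [-5.0000, -3.0000, -6.0000], [0.0000, -7.0000, 10.0000]] (det J = 432.0000).
Solving J·Δ = −F gives Δ = (-2.0000, 1.9167, 1.0417).
Then the next iterate is (x, y, z)₁ = (1.0000, -0.0833, 0.0417).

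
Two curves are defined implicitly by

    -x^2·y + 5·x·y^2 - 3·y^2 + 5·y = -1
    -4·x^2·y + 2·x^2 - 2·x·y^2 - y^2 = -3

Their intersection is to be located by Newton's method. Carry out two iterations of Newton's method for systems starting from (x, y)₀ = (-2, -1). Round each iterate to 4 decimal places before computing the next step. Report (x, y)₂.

(-0.5170, -0.2849)

At (-2, -1): F = (-13.0000, 30.0000).
Jacobian J = [[-2·x·y + 5·y^2, -x^2 + 10·x·y - 6·y + 5], [-8·x·y + 4·x - 2·y^2, -4·x^2 - 4·x·y - 2·y]].
At the point, J = [[1.0000, 27.0000], [-26.0000, -22.0000]] (det J = 680.0000).
Solving J·Δ = −F gives Δ = (0.7706, 0.4529).
Then the next iterate is (x, y)₁ = (-1.2294, -0.5471).
Round to (-1.2294, -0.5471) and repeat: F = (-3.646465, 9.767095), J = [[0.151383, 13.497223], [-10.897075, -7.641916]].
Δ = (0.7124, 0.2622), so (x, y)₂ = (-0.5170, -0.2849).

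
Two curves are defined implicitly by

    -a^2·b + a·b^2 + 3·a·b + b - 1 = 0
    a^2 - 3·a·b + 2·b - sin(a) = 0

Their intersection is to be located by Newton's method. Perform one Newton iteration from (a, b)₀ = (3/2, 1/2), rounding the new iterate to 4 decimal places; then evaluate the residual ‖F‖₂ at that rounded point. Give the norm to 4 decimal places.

At (3/2, 1/2): F = (1.0000, 0.002505).
Jacobian J = [[-2·a·b + b^2 + 3·b, -a^2 + 2·a·b + 3·a + 1], [2·a - 3·b - cos(a), -3·a + 2]].
At the point, J = [[0.2500, 4.7500], [1.429263, -2.5000]] (det J = -7.413998).
Solving J·Δ = −F gives Δ = (-0.3388, -0.1927).
Then the next iterate is (a, b)₁ = (1.1612, 0.3073).
Re-evaluating at (1.1612, 0.3073): F = (0.073107, -0.024806), so ‖F‖₂ = 0.0772.

0.0772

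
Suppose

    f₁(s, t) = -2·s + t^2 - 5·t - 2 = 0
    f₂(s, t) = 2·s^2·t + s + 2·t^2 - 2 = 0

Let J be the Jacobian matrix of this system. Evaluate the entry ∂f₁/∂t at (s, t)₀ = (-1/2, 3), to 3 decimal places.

1.000

∂f₁/∂t = 2·t - 5.
At (-1/2, 3) this is 1.000.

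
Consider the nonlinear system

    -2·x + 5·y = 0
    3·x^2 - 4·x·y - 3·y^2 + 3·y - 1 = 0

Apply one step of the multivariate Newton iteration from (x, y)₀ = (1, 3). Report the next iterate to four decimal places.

(2.5735, 1.0294)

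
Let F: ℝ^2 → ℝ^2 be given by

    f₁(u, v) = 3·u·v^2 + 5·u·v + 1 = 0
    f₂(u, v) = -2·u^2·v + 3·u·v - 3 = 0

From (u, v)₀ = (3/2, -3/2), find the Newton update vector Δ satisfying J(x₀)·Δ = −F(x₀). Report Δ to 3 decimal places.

(0.667, -0.104)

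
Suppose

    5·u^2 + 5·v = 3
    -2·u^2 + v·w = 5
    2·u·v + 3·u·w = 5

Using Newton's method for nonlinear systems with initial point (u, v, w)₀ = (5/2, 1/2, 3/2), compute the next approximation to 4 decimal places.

(0.9871, 1.9143, 0.4999)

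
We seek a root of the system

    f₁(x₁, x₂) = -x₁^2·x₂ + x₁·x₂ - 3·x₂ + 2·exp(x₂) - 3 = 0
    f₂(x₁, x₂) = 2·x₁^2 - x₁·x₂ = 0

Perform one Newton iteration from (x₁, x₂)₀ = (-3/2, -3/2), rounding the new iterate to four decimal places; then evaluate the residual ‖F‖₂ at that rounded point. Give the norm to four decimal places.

At (-3/2, -3/2): F = (7.571260, 2.2500).
Jacobian J = [[-2·x₁·x₂ + x₂, -x₁^2 + x₁ + 2·exp(x₂) - 3], [4·x₁ - x₂, -x₁]].
At the point, J = [[-6.0000, -6.303740], [-4.5000, 1.5000]] (det J = -37.366829).
Solving J·Δ = −F gives Δ = (0.6835, 0.5505).
Then the next iterate is (x₁, x₂)₁ = (-0.8165, -0.9495).
Re-evaluating at (-0.8165, -0.9495): F = (2.030641, 0.558078), so ‖F‖₂ = 2.1059.

2.1059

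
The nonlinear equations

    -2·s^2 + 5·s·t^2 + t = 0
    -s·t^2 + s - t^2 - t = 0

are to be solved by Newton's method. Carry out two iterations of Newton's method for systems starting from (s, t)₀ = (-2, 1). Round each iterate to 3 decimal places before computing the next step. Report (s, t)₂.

At (-2, 1): F = (-17.000, -2.000).
Jacobian J = [[-4·s + 5·t^2, 10·s·t + 1], [-t^2 + 1, -2·s·t - 2·t - 1]].
At the point, J = [[13.000, -19.000], [0.000, 1.000]] (det J = 13.000).
Solving J·Δ = −F gives Δ = (4.231, 2.000).
Then the next iterate is (s, t)₁ = (2.231, 3.000).
Round to (2.231, 3.000) and repeat: F = (93.44028, -29.848), J = [[36.076, 67.930], [-8.000, -20.386]].
Δ = (0.639, -1.715), so (s, t)₂ = (2.870, 1.285).

(2.870, 1.285)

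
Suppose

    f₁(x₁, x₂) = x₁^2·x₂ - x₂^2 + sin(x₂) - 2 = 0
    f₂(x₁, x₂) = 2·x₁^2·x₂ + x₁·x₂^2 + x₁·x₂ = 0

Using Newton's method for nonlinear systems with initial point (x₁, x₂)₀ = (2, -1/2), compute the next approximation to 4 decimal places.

(3.2680, 0.7361)

At (2, -1/2): F = (-4.729426, -4.5000).
Jacobian J = [[2·x₁·x₂, x₁^2 - 2·x₂ + cos(x₂)], [4·x₁·x₂ + x₂^2 + x₂, 2·x₁^2 + 2·x₁·x₂ + x₁]].
At the point, J = [[-2.0000, 5.877583], [-4.2500, 8.0000]] (det J = 8.979726).
Solving J·Δ = −F gives Δ = (1.2680, 1.2361).
Then the next iterate is (x₁, x₂)₁ = (3.2680, 0.7361).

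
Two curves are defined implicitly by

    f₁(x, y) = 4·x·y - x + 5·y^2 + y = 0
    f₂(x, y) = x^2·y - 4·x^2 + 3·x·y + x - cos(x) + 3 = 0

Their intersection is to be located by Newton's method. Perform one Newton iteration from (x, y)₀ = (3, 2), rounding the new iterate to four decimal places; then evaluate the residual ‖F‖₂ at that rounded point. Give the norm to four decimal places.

At (3, 2): F = (43.0000, 6.989992).
Jacobian J = [[4·y - 1, 4·x + 10·y + 1], [2·x·y - 8·x + 3·y + sin(x) + 1, x^2 + 3·x]].
At the point, J = [[7.0000, 33.0000], [-4.858880, 18.0000]] (det J = 286.343040).
Solving J·Δ = −F gives Δ = (-1.8975, -0.9005).
Then the next iterate is (x, y)₁ = (1.1025, 1.0995).
Re-evaluating at (1.1025, 1.0995): F = (10.890296, 3.762154), so ‖F‖₂ = 11.5218.

11.5218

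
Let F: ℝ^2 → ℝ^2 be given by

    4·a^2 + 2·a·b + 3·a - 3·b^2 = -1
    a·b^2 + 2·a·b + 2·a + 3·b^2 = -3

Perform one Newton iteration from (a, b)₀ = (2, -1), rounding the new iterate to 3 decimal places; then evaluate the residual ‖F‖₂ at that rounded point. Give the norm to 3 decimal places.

At (2, -1): F = (16.000, 8.000).
Jacobian J = [[8·a + 2·b + 3, 2·a - 6·b], [b^2 + 2·b + 2, 2·a·b + 2·a + 6·b]].
At the point, J = [[17.000, 10.000], [1.000, -6.000]] (det J = -112.000).
Solving J·Δ = −F gives Δ = (-1.571, 1.071).
Then the next iterate is (a, b)₁ = (0.429, 0.071).
Re-evaluating at (0.429, 0.071): F = (3.06896, 3.93620), so ‖F‖₂ = 4.991.

4.991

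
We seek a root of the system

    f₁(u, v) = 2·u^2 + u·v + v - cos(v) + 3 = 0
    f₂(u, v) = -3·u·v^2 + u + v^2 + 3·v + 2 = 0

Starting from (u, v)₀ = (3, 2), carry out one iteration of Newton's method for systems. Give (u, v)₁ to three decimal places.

(0.869, 2.084)

At (3, 2): F = (29.41615, -21.000).
Jacobian J = [[4·u + v, u + sin(v) + 1], [-3·v^2 + 1, -6·u·v + 2·v + 3]].
At the point, J = [[14.000, 4.90930], [-11.000, -29.000]] (det J = -351.99773).
Solving J·Δ = −F gives Δ = (-2.131, 0.084).
Then the next iterate is (u, v)₁ = (0.869, 2.084).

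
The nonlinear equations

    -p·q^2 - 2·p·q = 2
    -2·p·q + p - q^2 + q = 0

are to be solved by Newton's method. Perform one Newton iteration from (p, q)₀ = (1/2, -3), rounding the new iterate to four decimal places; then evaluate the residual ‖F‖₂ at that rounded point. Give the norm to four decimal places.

2.6617

At (1/2, -3): F = (-3.5000, -8.5000).
Jacobian J = [[-q^2 - 2·q, -2·p·q - 2·p], [-2·q + 1, -2·p - 2·q + 1]].
At the point, J = [[-3.0000, 2.0000], [7.0000, 6.0000]] (det J = -32.0000).
Solving J·Δ = −F gives Δ = (-0.1250, 1.5625).
Then the next iterate is (p, q)₁ = (0.3750, -1.4375).
Re-evaluating at (0.3750, -1.4375): F = (-1.696777, -2.050781), so ‖F‖₂ = 2.6617.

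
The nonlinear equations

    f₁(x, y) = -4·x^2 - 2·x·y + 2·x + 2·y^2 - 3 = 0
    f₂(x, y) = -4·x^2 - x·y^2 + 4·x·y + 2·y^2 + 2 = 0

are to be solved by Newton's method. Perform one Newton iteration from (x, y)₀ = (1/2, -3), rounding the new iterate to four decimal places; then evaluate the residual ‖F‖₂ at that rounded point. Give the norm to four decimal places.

4.5003

At (1/2, -3): F = (18.0000, 8.5000).
Jacobian J = [[-8·x - 2·y + 2, -2·x + 4·y], [-8·x - y^2 + 4·y, -2·x·y + 4·x + 4·y]].
At the point, J = [[4.0000, -13.0000], [-25.0000, -7.0000]] (det J = -353.0000).
Solving J·Δ = −F gives Δ = (-0.0439, 1.3711).
Then the next iterate is (x, y)₁ = (0.4561, -1.6289).
Re-evaluating at (0.4561, -1.6289): F = (3.872604, 2.292579), so ‖F‖₂ = 4.5003.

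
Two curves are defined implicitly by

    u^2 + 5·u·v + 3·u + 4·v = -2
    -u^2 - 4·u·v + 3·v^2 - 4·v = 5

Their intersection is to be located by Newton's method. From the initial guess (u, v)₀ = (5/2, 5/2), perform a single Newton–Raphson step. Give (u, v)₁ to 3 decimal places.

At (5/2, 5/2): F = (57.000, -27.500).
Jacobian J = [[2·u + 5·v + 3, 5·u + 4], [-2·u - 4·v, -4·u + 6·v - 4]].
At the point, J = [[20.500, 16.500], [-15.000, 1.000]] (det J = 268.000).
Solving J·Δ = −F gives Δ = (-1.906, -1.087).
Then the next iterate is (u, v)₁ = (0.594, 1.413).

(0.594, 1.413)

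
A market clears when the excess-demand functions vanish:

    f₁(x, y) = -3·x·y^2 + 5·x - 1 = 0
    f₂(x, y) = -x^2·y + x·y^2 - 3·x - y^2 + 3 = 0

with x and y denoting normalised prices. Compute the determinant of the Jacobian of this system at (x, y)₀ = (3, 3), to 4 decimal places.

-714.0000

J = [[-3·y^2 + 5, -6·x·y], [-2·x·y + y^2 - 3, -x^2 + 2·x·y - 2·y]].
At the point, J = [[-22.0000, -54.0000], [-12.0000, 3.0000]].
det J = -714.0000.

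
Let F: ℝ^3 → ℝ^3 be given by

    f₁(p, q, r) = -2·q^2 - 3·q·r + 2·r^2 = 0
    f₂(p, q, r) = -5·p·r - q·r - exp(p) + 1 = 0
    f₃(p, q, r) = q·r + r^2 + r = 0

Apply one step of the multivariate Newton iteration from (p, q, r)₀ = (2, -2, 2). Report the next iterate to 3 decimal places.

At (2, -2, 2): F = (12.000, -22.38906, 2.000).
Jacobian J = [[0, -4·q - 3·r, -3·q + 4·r], [-5·r - exp(p), -r, -5·p - q], [0, r, q + 2·r + 1]].
At the point, J = [[0.000, 2.000, 14.000], [-17.38906, -2.000, -8.000], [0.000, 2.000, 3.000]] (det J = -382.55923).
Solving J·Δ = −F gives Δ = (-0.911, 0.364, -0.909).
Then the next iterate is (p, q, r)₁ = (1.089, -1.636, 1.091).

(1.089, -1.636, 1.091)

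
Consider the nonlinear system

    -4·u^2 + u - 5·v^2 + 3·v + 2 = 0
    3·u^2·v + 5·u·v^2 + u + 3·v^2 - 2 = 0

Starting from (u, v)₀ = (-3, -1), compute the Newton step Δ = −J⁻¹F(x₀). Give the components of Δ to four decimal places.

At (-3, -1): F = (-45.0000, -44.0000).
Jacobian J = [[-8·u + 1, -10·v + 3], [6·u·v + 5·v^2 + 1, 3·u^2 + 10·u·v + 6·v]].
At the point, J = [[25.0000, 13.0000], [24.0000, 51.0000]] (det J = 963.0000).
Solving J·Δ = −F gives Δ = (1.7892, 0.0208).

(1.7892, 0.0208)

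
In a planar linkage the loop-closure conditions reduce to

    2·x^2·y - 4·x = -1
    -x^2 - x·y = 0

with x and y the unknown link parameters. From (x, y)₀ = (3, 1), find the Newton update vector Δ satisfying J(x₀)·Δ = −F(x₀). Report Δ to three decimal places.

At (3, 1): F = (7.000, -12.000).
Jacobian J = [[4·x·y - 4, 2·x^2], [-2·x - y, -x]].
At the point, J = [[8.000, 18.000], [-7.000, -3.000]] (det J = 102.000).
Solving J·Δ = −F gives Δ = (-1.912, 0.461).

(-1.912, 0.461)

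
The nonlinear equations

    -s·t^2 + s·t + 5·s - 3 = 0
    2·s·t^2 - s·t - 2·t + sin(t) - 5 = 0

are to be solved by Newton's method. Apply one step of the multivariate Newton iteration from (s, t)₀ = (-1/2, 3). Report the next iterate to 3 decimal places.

At (-1/2, 3): F = (-2.500, -18.35888).
Jacobian J = [[-t^2 + t + 5, -2·s·t + s], [2·t^2 - t, 4·s·t - s + cos(t) - 2]].
At the point, J = [[-1.000, 2.500], [15.000, -8.48999]] (det J = -29.01001).
Solving J·Δ = −F gives Δ = (2.314, 1.926).
Then the next iterate is (s, t)₁ = (1.814, 4.926).

(1.814, 4.926)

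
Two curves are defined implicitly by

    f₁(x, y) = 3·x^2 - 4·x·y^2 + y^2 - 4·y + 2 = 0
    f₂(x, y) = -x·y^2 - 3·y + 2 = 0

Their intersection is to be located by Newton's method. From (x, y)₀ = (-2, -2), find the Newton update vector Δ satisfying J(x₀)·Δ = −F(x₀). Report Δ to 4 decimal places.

(-0.0135, 1.4595)

At (-2, -2): F = (58.0000, 16.0000).
Jacobian J = [[6·x - 4·y^2, -8·x·y + 2·y - 4], [-y^2, -2·x·y - 3]].
At the point, J = [[-28.0000, -40.0000], [-4.0000, -11.0000]] (det J = 148.0000).
Solving J·Δ = −F gives Δ = (-0.0135, 1.4595).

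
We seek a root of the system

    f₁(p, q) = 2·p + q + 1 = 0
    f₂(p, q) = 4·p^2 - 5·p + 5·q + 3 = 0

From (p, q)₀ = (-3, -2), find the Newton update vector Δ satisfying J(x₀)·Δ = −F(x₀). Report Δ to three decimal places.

(2.026, 2.949)

At (-3, -2): F = (-7.000, 44.000).
Jacobian J = [[2, 1], [8·p - 5, 5]].
At the point, J = [[2.000, 1.000], [-29.000, 5.000]] (det J = 39.000).
Solving J·Δ = −F gives Δ = (2.026, 2.949).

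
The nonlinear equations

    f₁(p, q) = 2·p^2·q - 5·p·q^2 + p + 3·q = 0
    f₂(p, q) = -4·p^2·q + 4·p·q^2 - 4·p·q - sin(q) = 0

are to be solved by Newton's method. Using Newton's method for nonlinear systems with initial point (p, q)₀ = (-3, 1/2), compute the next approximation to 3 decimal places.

(-2.140, 0.337)

At (-3, 1/2): F = (11.250, -15.47943).
Jacobian J = [[4·p·q - 5·q^2 + 1, 2·p^2 - 10·p·q + 3], [-8·p·q + 4·q^2 - 4·q, -4·p^2 + 8·p·q - 4·p - cos(q)]].
At the point, J = [[-6.250, 36.000], [11.000, -36.87758]] (det J = -165.51511).
Solving J·Δ = −F gives Δ = (0.860, -0.163).
Then the next iterate is (p, q)₁ = (-2.140, 0.337).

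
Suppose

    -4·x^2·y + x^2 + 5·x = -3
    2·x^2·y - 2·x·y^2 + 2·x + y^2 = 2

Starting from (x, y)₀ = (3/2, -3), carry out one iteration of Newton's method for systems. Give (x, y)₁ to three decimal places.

At (3/2, -3): F = (39.750, -30.500).
Jacobian J = [[-8·x·y + 2·x + 5, -4·x^2], [4·x·y - 2·y^2 + 2, 2·x^2 - 4·x·y + 2·y]].
At the point, J = [[44.000, -9.000], [-34.000, 16.500]] (det J = 420.000).
Solving J·Δ = −F gives Δ = (-0.908, -0.023).
Then the next iterate is (x, y)₁ = (0.592, -3.023).

(0.592, -3.023)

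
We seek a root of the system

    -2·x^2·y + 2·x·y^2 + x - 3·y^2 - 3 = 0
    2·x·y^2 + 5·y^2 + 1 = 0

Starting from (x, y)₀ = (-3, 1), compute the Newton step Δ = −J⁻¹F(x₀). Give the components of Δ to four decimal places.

At (-3, 1): F = (-33.0000, 0.0000).
Jacobian J = [[-4·x·y + 2·y^2 + 1, -2·x^2 + 4·x·y - 6·y], [2·y^2, 4·x·y + 10·y]].
At the point, J = [[15.0000, -36.0000], [2.0000, -2.0000]] (det J = 42.0000).
Solving J·Δ = −F gives Δ = (-1.5714, -1.5714).

(-1.5714, -1.5714)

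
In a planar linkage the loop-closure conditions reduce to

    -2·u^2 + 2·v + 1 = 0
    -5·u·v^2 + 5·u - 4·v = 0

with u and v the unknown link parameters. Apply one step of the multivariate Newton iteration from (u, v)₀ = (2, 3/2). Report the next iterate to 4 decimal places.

At (2, 3/2): F = (-4.0000, -18.5000).
Jacobian J = [[-4·u, 2], [-5·v^2 + 5, -10·u·v - 4]].
At the point, J = [[-8.0000, 2.0000], [-6.2500, -34.0000]] (det J = 284.5000).
Solving J·Δ = −F gives Δ = (-0.6081, -0.4323).
Then the next iterate is (u, v)₁ = (1.3919, 1.0677).

(1.3919, 1.0677)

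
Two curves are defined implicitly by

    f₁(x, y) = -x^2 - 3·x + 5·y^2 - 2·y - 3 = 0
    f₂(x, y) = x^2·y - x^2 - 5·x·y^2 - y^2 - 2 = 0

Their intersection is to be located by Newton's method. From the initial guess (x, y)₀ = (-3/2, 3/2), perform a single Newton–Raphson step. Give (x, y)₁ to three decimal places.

(-1.406, 0.923)

At (-3/2, 3/2): F = (7.500, 13.750).
Jacobian J = [[-2·x - 3, 10·y - 2], [2·x·y - 2·x - 5·y^2, x^2 - 10·x·y - 2·y]].
At the point, J = [[0.000, 13.000], [-12.750, 21.750]] (det J = 165.750).
Solving J·Δ = −F gives Δ = (0.094, -0.577).
Then the next iterate is (x, y)₁ = (-1.406, 0.923).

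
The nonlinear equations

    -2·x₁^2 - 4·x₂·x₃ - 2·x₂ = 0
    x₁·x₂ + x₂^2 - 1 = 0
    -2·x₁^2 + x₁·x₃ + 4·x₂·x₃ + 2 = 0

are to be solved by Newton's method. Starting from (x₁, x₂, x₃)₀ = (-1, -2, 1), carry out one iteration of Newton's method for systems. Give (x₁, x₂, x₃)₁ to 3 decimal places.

At (-1, -2, 1): F = (10.000, 5.000, -9.000).
Jacobian J = [[-4·x₁, -4·x₃ - 2, -4·x₂], [x₂, x₁ + 2·x₂, 0], [-4·x₁ + x₃, 4·x₃, x₁ + 4·x₂]].
At the point, J = [[4.000, -6.000, 8.000], [-2.000, -5.000, 0.000], [5.000, 4.000, -9.000]] (det J = 424.000).
Solving J·Δ = −F gives Δ = (0.047, 0.981, -0.538).
Then the next iterate is (x₁, x₂, x₃)₁ = (-0.953, -1.019, 0.462).

(-0.953, -1.019, 0.462)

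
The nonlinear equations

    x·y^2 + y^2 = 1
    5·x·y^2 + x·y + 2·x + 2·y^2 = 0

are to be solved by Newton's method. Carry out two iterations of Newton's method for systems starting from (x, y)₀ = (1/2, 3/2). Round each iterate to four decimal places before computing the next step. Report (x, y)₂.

(-0.2556, 1.1821)

At (1/2, 3/2): F = (2.3750, 11.8750).
Jacobian J = [[y^2, 2·x·y + 2·y], [5·y^2 + y + 2, 10·x·y + x + 4·y]].
At the point, J = [[2.2500, 4.5000], [14.7500, 14.0000]] (det J = -34.8750).
Solving J·Δ = −F gives Δ = (-0.5789, -0.2384).
Then the next iterate is (x, y)₁ = (-0.0789, 1.2616).
Round to (-0.0789, 1.2616) and repeat: F = (0.466055, 2.298029), J = [[1.591635, 2.324120], [11.219773, 3.972098]].
Δ = (-0.1767, -0.0795), so (x, y)₂ = (-0.2556, 1.1821).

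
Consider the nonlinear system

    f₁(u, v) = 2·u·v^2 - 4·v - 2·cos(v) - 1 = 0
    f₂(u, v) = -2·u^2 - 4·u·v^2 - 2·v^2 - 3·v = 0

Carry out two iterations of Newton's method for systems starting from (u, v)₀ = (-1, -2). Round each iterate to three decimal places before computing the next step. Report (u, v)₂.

(-2.192, -1.310)

At (-1, -2): F = (-0.16771, 12.000).
Jacobian J = [[2·v^2, 4·u·v + 2·sin(v) - 4], [-4·u - 4·v^2, -8·u·v - 4·v - 3]].
At the point, J = [[8.000, 2.18141], [-12.000, -11.000]] (det J = -61.82314).
Solving J·Δ = −F gives Δ = (-0.394, 1.520).
Then the next iterate is (u, v)₁ = (-1.394, -0.480).
Round to (-1.394, -0.480) and repeat: F = (-1.49635, -1.62256), J = [[0.46080, -2.24708], [4.65440, -6.43296]].
Δ = (-0.798, -0.830), so (u, v)₂ = (-2.192, -1.310).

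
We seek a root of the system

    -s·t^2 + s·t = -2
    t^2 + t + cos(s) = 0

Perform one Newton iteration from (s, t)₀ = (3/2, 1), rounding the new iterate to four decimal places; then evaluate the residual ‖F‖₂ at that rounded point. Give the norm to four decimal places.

23.0486

At (3/2, 1): F = (2.0000, 2.070737).
Jacobian J = [[-t^2 + t, -2·s·t + s], [-sin(s), 2·t + 1]].
At the point, J = [[0.0000, -1.5000], [-0.997495, 3.0000]] (det J = -1.496242).
Solving J·Δ = −F gives Δ = (6.0860, 1.3333).
Then the next iterate is (s, t)₁ = (7.5860, 2.3333).
Re-evaluating at (7.5860, 2.3333): F = (-21.599962, 8.042375), so ‖F‖₂ = 23.0486.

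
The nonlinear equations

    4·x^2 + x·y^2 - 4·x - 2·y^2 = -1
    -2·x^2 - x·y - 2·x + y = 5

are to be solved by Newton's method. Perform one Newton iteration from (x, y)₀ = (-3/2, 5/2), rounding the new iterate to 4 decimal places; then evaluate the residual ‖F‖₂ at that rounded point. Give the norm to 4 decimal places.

377.6912

At (-3/2, 5/2): F = (-5.8750, -0.2500).
Jacobian J = [[8·x + y^2 - 4, 2·x·y - 4·y], [-4·x - y - 2, -x + 1]].
At the point, J = [[-9.7500, -17.5000], [1.5000, 2.5000]] (det J = 1.8750).
Solving J·Δ = −F gives Δ = (10.1667, -6.0000).
Then the next iterate is (x, y)₁ = (8.6667, -3.5000).
Re-evaluating at (8.6667, -3.5000): F = (348.447031, -145.723328), so ‖F‖₂ = 377.6912.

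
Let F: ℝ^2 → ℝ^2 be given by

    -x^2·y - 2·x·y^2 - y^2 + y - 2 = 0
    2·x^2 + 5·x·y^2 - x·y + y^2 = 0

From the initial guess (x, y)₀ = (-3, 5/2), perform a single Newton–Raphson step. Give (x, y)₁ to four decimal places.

At (-3, 5/2): F = (9.2500, -62.0000).
Jacobian J = [[-2·x·y - 2·y^2, -x^2 - 4·x·y - 2·y + 1], [4·x + 5·y^2 - y, 10·x·y - x + 2·y]].
At the point, J = [[2.5000, 17.0000], [16.7500, -67.0000]] (det J = -452.2500).
Solving J·Δ = −F gives Δ = (0.9602, -0.6853).
Then the next iterate is (x, y)₁ = (-2.0398, 1.8147).

(-2.0398, 1.8147)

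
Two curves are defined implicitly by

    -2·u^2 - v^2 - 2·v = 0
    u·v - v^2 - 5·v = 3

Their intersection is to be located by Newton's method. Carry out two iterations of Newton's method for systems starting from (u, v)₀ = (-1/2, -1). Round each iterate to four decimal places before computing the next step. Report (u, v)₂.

At (-1/2, -1): F = (0.5000, 1.5000).
Jacobian J = [[-4·u, -2·v - 2], [v, u - 2·v - 5]].
At the point, J = [[2.0000, 0.0000], [-1.0000, -3.5000]] (det J = -7.0000).
Solving J·Δ = −F gives Δ = (-0.2500, 0.5000).
Then the next iterate is (u, v)₁ = (-0.7500, -0.5000).
Round to (-0.7500, -0.5000) and repeat: F = (-0.3750, -0.3750), J = [[3.0000, -1.0000], [-0.5000, -4.7500]].
Δ = (0.0953, -0.0890), so (u, v)₂ = (-0.6547, -0.5890).

(-0.6547, -0.5890)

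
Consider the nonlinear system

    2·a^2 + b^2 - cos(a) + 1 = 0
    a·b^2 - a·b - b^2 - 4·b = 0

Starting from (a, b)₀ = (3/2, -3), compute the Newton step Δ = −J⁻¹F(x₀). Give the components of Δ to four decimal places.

At (3/2, -3): F = (14.429263, 21.0000).
Jacobian J = [[4·a + sin(a), 2·b], [b^2 - b, 2·a·b - a - 2·b - 4]].
At the point, J = [[6.997495, -6.0000], [12.0000, -8.5000]] (det J = 12.521293).
Solving J·Δ = −F gives Δ = (-0.2676, 2.0927).

(-0.2676, 2.0927)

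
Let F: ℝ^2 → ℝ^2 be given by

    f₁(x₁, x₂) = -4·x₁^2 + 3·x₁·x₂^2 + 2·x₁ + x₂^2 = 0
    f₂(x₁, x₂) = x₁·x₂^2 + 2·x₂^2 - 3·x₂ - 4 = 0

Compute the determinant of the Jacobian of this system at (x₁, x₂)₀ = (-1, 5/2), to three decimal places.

120.000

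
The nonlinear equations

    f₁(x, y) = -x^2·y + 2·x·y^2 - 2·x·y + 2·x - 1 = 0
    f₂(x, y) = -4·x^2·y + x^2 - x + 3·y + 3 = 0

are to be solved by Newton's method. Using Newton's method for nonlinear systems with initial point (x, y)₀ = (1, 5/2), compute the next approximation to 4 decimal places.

At (1, 5/2): F = (6.0000, 0.5000).
Jacobian J = [[-2·x·y + 2·y^2 - 2·y + 2, -x^2 + 4·x·y - 2·x], [-8·x·y + 2·x - 1, -4·x^2 + 3]].
At the point, J = [[4.5000, 7.0000], [-19.0000, -1.0000]] (det J = 128.5000).
Solving J·Δ = −F gives Δ = (0.0739, -0.9047).
Then the next iterate is (x, y)₁ = (1.0739, 1.5953).

(1.0739, 1.5953)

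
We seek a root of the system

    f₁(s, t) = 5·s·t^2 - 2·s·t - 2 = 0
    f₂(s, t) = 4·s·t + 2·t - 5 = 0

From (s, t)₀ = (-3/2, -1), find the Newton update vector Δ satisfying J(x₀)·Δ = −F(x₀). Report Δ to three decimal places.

At (-3/2, -1): F = (-12.500, -1.000).
Jacobian J = [[5·t^2 - 2·t, 10·s·t - 2·s], [4·t, 4·s + 2]].
At the point, J = [[7.000, 18.000], [-4.000, -4.000]] (det J = 44.000).
Solving J·Δ = −F gives Δ = (-1.545, 1.295).

(-1.545, 1.295)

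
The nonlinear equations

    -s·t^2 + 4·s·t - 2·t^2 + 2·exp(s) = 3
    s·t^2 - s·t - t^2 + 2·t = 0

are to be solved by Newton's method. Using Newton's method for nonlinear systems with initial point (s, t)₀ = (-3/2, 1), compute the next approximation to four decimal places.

At (-3/2, 1): F = (-9.053740, 1.0000).
Jacobian J = [[-t^2 + 4·t + 2·exp(s), -2·s·t + 4·s - 4·t], [t^2 - t, 2·s·t - s - 2·t + 2]].
At the point, J = [[3.446260, -7.0000], [0.0000, -1.5000]] (det J = -5.169390).
Solving J·Δ = −F gives Δ = (3.9812, 0.6667).
Then the next iterate is (s, t)₁ = (2.4812, 1.6667).

(2.4812, 1.6667)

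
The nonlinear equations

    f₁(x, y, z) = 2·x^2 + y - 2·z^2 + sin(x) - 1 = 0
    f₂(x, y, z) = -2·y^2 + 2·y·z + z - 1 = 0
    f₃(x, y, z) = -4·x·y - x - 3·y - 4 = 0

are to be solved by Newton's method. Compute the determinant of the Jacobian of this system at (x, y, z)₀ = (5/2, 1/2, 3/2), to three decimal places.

J = [[4·x + cos(x), 1, -4·z], [0, -4·y + 2·z, 2·y + 1], [-4·y - 1, -4·x - 3, 0]].
At the point, J = [[9.19886, 1.000, -6.000], [0.000, 1.000, 2.000], [-3.000, -13.000, 0.000]].
det J = 215.170.

215.170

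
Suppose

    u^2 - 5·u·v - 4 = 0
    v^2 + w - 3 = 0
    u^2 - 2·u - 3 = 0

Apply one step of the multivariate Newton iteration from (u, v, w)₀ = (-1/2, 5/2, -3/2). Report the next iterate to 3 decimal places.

At (-1/2, 5/2, -3/2): F = (2.500, 1.750, -1.750).
Jacobian J = [[2·u - 5·v, -5·u, 0], [0, 2·v, 1], [2·u - 2, 0, 0]].
At the point, J = [[-13.500, 2.500, 0.000], [0.000, 5.000, 1.000], [-3.000, 0.000, 0.000]] (det J = -7.500).
Solving J·Δ = −F gives Δ = (-0.583, -4.150, 19.000).
Then the next iterate is (u, v, w)₁ = (-1.083, -1.650, 17.500).

(-1.083, -1.650, 17.500)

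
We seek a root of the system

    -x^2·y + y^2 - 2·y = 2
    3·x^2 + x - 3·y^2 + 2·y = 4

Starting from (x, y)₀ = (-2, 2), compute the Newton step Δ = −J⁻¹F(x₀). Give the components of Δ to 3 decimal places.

(0.941, -1.235)

At (-2, 2): F = (-10.000, -2.000).
Jacobian J = [[-2·x·y, -x^2 + 2·y - 2], [6·x + 1, -6·y + 2]].
At the point, J = [[8.000, -2.000], [-11.000, -10.000]] (det J = -102.000).
Solving J·Δ = −F gives Δ = (0.941, -1.235).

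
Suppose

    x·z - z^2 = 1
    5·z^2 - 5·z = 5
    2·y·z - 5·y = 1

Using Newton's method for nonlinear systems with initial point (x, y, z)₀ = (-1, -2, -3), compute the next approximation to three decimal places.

At (-1, -2, -3): F = (-7.000, 55.000, 21.000).
Jacobian J = [[z, 0, x - 2·z], [0, 0, 10·z - 5], [0, 2·z - 5, 2·y]].
At the point, J = [[-3.000, 0.000, 5.000], [0.000, 0.000, -35.000], [0.000, -11.000, -4.000]] (det J = 1155.000).
Solving J·Δ = −F gives Δ = (0.286, 1.338, 1.571).
Then the next iterate is (x, y, z)₁ = (-0.714, -0.662, -1.429).

(-0.714, -0.662, -1.429)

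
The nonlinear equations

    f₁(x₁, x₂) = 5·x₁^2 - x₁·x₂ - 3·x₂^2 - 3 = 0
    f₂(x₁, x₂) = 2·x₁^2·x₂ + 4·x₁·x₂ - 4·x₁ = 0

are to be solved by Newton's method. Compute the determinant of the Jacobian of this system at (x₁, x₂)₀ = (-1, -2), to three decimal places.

J = [[10·x₁ - x₂, -x₁ - 6·x₂], [4·x₁·x₂ + 4·x₂ - 4, 2·x₁^2 + 4·x₁]].
At the point, J = [[-8.000, 13.000], [-4.000, -2.000]].
det J = 68.000.

68.000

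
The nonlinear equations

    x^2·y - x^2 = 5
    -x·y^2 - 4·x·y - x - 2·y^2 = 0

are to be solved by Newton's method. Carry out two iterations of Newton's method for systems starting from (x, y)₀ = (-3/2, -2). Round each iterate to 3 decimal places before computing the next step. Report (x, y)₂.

At (-3/2, -2): F = (-11.750, -12.500).
Jacobian J = [[2·x·y - 2·x, x^2], [-y^2 - 4·y - 1, -2·x·y - 4·x - 4·y]].
At the point, J = [[9.000, 2.250], [3.000, 8.000]] (det J = 65.250).
Solving J·Δ = −F gives Δ = (1.010, 1.184).
Then the next iterate is (x, y)₁ = (-0.490, -0.816).
Round to (-0.490, -0.816) and repeat: F = (-5.43602, -2.11480), J = [[1.77968, 0.24010], [1.59814, 4.42432]].
Δ = (3.143, -0.657), so (x, y)₂ = (2.653, -1.473).

(2.653, -1.473)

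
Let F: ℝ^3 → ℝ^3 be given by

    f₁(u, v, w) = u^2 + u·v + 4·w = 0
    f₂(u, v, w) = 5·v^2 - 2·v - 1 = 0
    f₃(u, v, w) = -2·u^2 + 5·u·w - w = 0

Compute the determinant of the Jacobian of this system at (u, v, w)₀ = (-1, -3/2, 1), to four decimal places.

255.0000

J = [[2·u + v, u, 4], [0, 10·v - 2, 0], [-4·u + 5·w, 0, 5·u - 1]].
At the point, J = [[-3.5000, -1.0000, 4.0000], [0.0000, -17.0000, 0.0000], [9.0000, 0.0000, -6.0000]].
det J = 255.0000.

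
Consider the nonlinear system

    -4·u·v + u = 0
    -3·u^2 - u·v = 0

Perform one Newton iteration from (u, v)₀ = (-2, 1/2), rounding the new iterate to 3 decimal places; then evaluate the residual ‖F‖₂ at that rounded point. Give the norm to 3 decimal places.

At (-2, 1/2): F = (2.000, -11.000).
Jacobian J = [[-4·v + 1, -4·u], [-6·u - v, -u]].
At the point, J = [[-1.000, 8.000], [11.500, 2.000]] (det J = -94.000).
Solving J·Δ = −F gives Δ = (0.979, -0.128).
Then the next iterate is (u, v)₁ = (-1.021, 0.372).
Re-evaluating at (-1.021, 0.372): F = (0.49825, -2.74751), so ‖F‖₂ = 2.792.

2.792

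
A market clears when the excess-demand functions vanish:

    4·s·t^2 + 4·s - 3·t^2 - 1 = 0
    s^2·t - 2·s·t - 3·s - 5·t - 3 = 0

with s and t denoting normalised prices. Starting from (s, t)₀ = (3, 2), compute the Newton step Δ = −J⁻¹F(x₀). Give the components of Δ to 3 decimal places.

At (3, 2): F = (47.000, -16.000).
Jacobian J = [[4·t^2 + 4, 8·s·t - 6·t], [2·s·t - 2·t - 3, s^2 - 2·s - 5]].
At the point, J = [[20.000, 36.000], [5.000, -2.000]] (det J = -220.000).
Solving J·Δ = −F gives Δ = (2.191, -2.523).

(2.191, -2.523)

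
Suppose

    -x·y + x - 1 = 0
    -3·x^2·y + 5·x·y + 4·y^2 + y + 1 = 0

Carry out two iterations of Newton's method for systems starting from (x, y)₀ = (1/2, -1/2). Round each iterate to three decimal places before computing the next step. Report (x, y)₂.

(0.576, -0.607)

At (1/2, -1/2): F = (-0.250, 0.625).
Jacobian J = [[-y + 1, -x], [-6·x·y + 5·y, -3·x^2 + 5·x + 8·y + 1]].
At the point, J = [[1.500, -0.500], [-1.000, -1.250]] (det J = -2.375).
Solving J·Δ = −F gives Δ = (0.263, 0.289).
Then the next iterate is (x, y)₁ = (0.763, -0.211).
Round to (0.763, -0.211) and repeat: F = (-0.07601, 0.53063), J = [[1.211, -0.763], [-0.08904, 1.38049]].
Δ = (-0.187, -0.396), so (x, y)₂ = (0.576, -0.607).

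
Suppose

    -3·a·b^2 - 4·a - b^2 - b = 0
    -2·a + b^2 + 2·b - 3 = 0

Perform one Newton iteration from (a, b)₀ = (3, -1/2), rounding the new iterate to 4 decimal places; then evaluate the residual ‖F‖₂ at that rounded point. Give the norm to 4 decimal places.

35.9232

At (3, -1/2): F = (-14.0000, -9.7500).
Jacobian J = [[-3·b^2 - 4, -6·a·b - 2·b - 1], [-2, 2·b + 2]].
At the point, J = [[-4.7500, 9.0000], [-2.0000, 1.0000]] (det J = 13.2500).
Solving J·Δ = −F gives Δ = (-5.5660, -1.3821).
Then the next iterate is (a, b)₁ = (-2.5660, -1.8821).
Re-evaluating at (-2.5660, -1.8821): F = (35.872428, 1.910100), so ‖F‖₂ = 35.9232.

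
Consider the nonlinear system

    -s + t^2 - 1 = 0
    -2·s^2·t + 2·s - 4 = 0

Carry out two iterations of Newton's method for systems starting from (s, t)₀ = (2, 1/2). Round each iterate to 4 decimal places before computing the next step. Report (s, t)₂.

At (2, 1/2): F = (-2.7500, -4.0000).
Jacobian J = [[-1, 2·t], [-4·s·t + 2, -2·s^2]].
At the point, J = [[-1.0000, 1.0000], [-2.0000, -8.0000]] (det J = 10.0000).
Solving J·Δ = −F gives Δ = (-2.6000, 0.1500).
Then the next iterate is (s, t)₁ = (-0.6000, 0.6500).
Round to (-0.6000, 0.6500) and repeat: F = (0.0225, -5.6680), J = [[-1.0000, 1.3000], [3.5600, -0.7200]].
Δ = (1.8813, 1.4299), so (s, t)₂ = (1.2813, 2.0799).

(1.2813, 2.0799)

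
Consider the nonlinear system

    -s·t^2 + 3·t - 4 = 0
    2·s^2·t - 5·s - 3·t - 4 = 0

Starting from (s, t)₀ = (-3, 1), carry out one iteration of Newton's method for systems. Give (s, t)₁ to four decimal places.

At (-3, 1): F = (2.0000, 26.0000).
Jacobian J = [[-t^2, -2·s·t + 3], [4·s·t - 5, 2·s^2 - 3]].
At the point, J = [[-1.0000, 9.0000], [-17.0000, 15.0000]] (det J = 138.0000).
Solving J·Δ = −F gives Δ = (1.4783, -0.0580).
Then the next iterate is (s, t)₁ = (-1.5217, 0.9420).

(-1.5217, 0.9420)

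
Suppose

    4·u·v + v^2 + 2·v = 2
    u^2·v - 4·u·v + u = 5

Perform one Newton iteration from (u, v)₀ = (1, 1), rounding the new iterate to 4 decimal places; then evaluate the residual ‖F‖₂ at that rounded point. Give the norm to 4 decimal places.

431.7108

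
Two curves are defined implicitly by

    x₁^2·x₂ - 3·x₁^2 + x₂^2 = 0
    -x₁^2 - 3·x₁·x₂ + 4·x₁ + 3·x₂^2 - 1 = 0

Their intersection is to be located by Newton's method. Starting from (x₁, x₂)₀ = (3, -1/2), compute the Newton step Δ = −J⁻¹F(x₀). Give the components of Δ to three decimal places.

(-1.238, 0.656)

At (3, -1/2): F = (-31.250, 7.250).
Jacobian J = [[2·x₁·x₂ - 6·x₁, x₁^2 + 2·x₂], [-2·x₁ - 3·x₂ + 4, -3·x₁ + 6·x₂]].
At the point, J = [[-21.000, 8.000], [-0.500, -12.000]] (det J = 256.000).
Solving J·Δ = −F gives Δ = (-1.238, 0.656).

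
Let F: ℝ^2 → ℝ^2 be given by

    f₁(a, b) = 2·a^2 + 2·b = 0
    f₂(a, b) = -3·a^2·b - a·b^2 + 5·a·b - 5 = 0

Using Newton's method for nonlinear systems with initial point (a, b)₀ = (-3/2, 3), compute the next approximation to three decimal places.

(-1.112, -1.087)

At (-3/2, 3): F = (10.500, -34.250).
Jacobian J = [[4·a, 2], [-6·a·b - b^2 + 5·b, -3·a^2 - 2·a·b + 5·a]].
At the point, J = [[-6.000, 2.000], [33.000, -5.250]] (det J = -34.500).
Solving J·Δ = −F gives Δ = (0.388, -4.087).
Then the next iterate is (a, b)₁ = (-1.112, -1.087).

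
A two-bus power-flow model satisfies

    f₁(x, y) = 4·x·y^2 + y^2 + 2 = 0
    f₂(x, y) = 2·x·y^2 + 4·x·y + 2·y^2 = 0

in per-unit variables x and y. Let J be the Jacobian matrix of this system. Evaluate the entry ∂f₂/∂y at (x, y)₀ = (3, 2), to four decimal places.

∂f₂/∂y = 4·x·y + 4·x + 4·y.
At (3, 2) this is 44.0000.

44.0000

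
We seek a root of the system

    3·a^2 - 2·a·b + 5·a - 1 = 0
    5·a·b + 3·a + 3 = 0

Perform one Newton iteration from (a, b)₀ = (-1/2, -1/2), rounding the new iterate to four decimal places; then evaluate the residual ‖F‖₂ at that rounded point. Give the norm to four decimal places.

4.1581

At (-1/2, -1/2): F = (-3.2500, 2.7500).
Jacobian J = [[6·a - 2·b + 5, -2·a], [5·b + 3, 5·a]].
At the point, J = [[3.0000, 1.0000], [0.5000, -2.5000]] (det J = -8.0000).
Solving J·Δ = −F gives Δ = (0.6719, 1.2344).
Then the next iterate is (a, b)₁ = (0.1719, 0.7344).
Re-evaluating at (0.1719, 0.7344): F = (-0.304338, 4.146917), so ‖F‖₂ = 4.1581.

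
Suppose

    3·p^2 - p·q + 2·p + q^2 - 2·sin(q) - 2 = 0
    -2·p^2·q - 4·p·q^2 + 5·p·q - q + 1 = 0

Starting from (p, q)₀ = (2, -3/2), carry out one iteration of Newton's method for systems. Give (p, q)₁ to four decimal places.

(0.8034, -0.9754)

At (2, -3/2): F = (21.244990, -18.5000).
Jacobian J = [[6·p - q + 2, -p + 2·q - 2·cos(q)], [-4·p·q - 4·q^2 + 5·q, -2·p^2 - 8·p·q + 5·p - 1]].
At the point, J = [[15.5000, -5.141474], [-4.5000, 25.0000]] (det J = 364.363365).
Solving J·Δ = −F gives Δ = (-1.1966, 0.5246).
Then the next iterate is (p, q)₁ = (0.8034, -0.9754).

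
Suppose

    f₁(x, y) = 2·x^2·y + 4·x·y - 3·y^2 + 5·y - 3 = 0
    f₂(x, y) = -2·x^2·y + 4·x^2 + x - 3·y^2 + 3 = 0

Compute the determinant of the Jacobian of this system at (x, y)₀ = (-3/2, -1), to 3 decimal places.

J = [[4·x·y + 4·y, 2·x^2 + 4·x - 6·y + 5], [-4·x·y + 8·x + 1, -2·x^2 - 6·y]].
At the point, J = [[2.000, 9.500], [-17.000, 1.500]].
det J = 164.500.

164.500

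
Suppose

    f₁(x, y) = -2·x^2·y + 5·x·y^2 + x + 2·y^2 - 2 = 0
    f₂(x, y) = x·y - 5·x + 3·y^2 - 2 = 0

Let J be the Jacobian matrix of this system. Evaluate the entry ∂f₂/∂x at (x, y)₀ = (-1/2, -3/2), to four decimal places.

∂f₂/∂x = y - 5.
At (-1/2, -3/2) this is -6.5000.

-6.5000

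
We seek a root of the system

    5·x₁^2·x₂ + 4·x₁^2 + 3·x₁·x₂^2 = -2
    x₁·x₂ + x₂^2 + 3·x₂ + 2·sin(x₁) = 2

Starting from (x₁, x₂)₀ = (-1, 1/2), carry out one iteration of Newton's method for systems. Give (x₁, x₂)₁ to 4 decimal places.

At (-1, 1/2): F = (7.7500, -2.432942).
Jacobian J = [[10·x₁·x₂ + 8·x₁ + 3·x₂^2, 5·x₁^2 + 6·x₁·x₂], [x₂ + 2·cos(x₁), x₁ + 2·x₂ + 3]].
At the point, J = [[-12.2500, 2.0000], [1.580605, 3.0000]] (det J = -39.911209).
Solving J·Δ = −F gives Δ = (0.7045, 0.4398).
Then the next iterate is (x₁, x₂)₁ = (-0.2955, 0.9398).

(-0.2955, 0.9398)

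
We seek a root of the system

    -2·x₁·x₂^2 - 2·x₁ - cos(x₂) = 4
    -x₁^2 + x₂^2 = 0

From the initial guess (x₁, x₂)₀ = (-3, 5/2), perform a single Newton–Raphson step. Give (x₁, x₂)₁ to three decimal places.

(-1.885, 1.711)

At (-3, 5/2): F = (40.30114, -2.750).
Jacobian J = [[-2·x₂^2 - 2, -4·x₁·x₂ + sin(x₂)], [-2·x₁, 2·x₂]].
At the point, J = [[-14.500, 30.59847], [6.000, 5.000]] (det J = -256.09083).
Solving J·Δ = −F gives Δ = (1.115, -0.789).
Then the next iterate is (x₁, x₂)₁ = (-1.885, 1.711).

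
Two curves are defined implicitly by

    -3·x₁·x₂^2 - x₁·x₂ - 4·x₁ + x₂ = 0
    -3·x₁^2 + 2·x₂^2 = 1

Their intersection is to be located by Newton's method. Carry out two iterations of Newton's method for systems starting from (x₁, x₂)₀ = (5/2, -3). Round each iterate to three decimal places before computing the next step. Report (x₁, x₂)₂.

(0.839, -1.184)

At (5/2, -3): F = (-73.000, -1.750).
Jacobian J = [[-3·x₂^2 - x₂ - 4, -6·x₁·x₂ - x₁ + 1], [-6·x₁, 4·x₂]].
At the point, J = [[-28.000, 43.500], [-15.000, -12.000]] (det J = 988.500).
Solving J·Δ = −F gives Δ = (-0.963, 1.058).
Then the next iterate is (x₁, x₂)₁ = (1.537, -1.942).
Round to (1.537, -1.942) and repeat: F = (-22.49491, -0.54438), J = [[-13.37209, 17.37212], [-9.222, -7.768]].
Δ = (-0.698, 0.758), so (x₁, x₂)₂ = (0.839, -1.184).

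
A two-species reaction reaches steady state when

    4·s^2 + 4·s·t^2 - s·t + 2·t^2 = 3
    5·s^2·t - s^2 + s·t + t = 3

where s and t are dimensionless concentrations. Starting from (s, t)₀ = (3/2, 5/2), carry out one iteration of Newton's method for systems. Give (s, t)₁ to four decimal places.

At (3/2, 5/2): F = (52.2500, 29.1250).
Jacobian J = [[8·s + 4·t^2 - t, 8·s·t - s + 4·t], [10·s·t - 2·s + t, 5·s^2 + s + 1]].
At the point, J = [[34.5000, 38.5000], [37.0000, 13.7500]] (det J = -950.1250).
Solving J·Δ = −F gives Δ = (-0.4240, -0.9772).
Then the next iterate is (s, t)₁ = (1.0760, 1.5228).

(1.0760, 1.5228)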